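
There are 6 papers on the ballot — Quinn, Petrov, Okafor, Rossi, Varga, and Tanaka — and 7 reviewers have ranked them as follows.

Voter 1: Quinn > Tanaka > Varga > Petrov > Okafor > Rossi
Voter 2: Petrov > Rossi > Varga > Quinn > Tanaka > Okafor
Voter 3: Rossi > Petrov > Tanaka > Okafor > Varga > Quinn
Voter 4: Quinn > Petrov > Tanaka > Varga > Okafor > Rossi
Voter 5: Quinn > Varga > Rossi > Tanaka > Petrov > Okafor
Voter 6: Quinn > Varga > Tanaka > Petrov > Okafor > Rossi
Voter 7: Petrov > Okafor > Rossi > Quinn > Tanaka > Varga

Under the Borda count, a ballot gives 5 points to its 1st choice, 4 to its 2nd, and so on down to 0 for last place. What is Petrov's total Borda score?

Borda scores:
  Quinn: 5 + 2 + 0 + 5 + 5 + 5 + 2 = 24
  Petrov: 2 + 5 + 4 + 4 + 1 + 2 + 5 = 23
  Okafor: 1 + 0 + 2 + 1 + 0 + 1 + 4 = 9
  Rossi: 0 + 4 + 5 + 0 + 3 + 0 + 3 = 15
  Varga: 3 + 3 + 1 + 2 + 4 + 4 + 0 = 17
  Tanaka: 4 + 1 + 3 + 3 + 2 + 3 + 1 = 17

23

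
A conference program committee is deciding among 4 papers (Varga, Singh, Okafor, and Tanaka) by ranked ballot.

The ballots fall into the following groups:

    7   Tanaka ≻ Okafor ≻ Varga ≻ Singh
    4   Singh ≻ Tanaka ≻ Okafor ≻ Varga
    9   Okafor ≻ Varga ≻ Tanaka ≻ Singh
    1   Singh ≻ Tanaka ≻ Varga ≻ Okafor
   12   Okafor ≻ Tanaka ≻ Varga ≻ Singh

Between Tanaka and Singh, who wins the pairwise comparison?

Tanaka

Ballots ranking Tanaka above Singh: 7+9+12 = 28.
Ballots ranking Singh above Tanaka: 4+1 = 5.
Tanaka wins the head-to-head, 28–5.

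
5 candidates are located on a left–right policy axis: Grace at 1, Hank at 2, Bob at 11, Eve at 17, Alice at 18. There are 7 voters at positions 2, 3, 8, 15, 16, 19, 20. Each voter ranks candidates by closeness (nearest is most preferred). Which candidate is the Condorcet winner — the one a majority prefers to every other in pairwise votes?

Eve

With single-peaked preferences on a line, the Condorcet winner is the candidate closest to the median voter.
The median voter (position 15) is closest to Eve at 17.
Check: Eve vs Bob — voters closer to Eve: 4 of 7.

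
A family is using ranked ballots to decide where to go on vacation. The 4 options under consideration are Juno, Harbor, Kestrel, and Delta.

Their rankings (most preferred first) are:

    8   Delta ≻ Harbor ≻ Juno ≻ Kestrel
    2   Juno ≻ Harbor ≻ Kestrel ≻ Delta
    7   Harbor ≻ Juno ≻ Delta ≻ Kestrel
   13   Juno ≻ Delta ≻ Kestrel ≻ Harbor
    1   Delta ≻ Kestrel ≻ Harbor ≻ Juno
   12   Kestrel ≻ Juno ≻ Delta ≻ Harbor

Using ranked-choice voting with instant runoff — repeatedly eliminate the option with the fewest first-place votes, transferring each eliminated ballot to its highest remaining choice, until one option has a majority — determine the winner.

Juno

Round 1: Juno 15, Kestrel 12, Delta 9, Harbor 7. Harbor has the fewest and is eliminated.
Round 2: Juno 22, Kestrel 12, Delta 9. Juno has a majority.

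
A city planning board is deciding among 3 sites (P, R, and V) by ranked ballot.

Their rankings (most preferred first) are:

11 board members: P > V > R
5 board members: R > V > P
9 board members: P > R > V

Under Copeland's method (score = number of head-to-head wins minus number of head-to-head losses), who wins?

Pairwise results:
  P vs R: P wins 20–5.
  P vs V: P wins 20–5.
  R vs V: R wins 14–11.
Copeland scores (wins − losses):
  P: 2 − 0 = 2
  R: 1 − 1 = 0
  V: 0 − 2 = -2
P has the best Copeland score.

P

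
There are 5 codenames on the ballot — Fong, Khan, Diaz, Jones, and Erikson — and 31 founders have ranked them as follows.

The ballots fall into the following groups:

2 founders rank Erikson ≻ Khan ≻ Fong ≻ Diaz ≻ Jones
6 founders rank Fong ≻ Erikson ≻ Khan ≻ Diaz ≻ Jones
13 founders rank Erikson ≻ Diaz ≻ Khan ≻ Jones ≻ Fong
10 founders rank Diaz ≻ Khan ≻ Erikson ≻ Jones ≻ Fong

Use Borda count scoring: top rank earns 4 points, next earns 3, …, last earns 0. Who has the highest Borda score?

Borda scores:
  Fong: 2·2 + 6·4 + 13·0 + 10·0 = 28
  Khan: 2·3 + 6·2 + 13·2 + 10·3 = 74
  Diaz: 2·1 + 6·1 + 13·3 + 10·4 = 87
  Jones: 2·0 + 6·0 + 13·1 + 10·1 = 23
  Erikson: 2·4 + 6·3 + 13·4 + 10·2 = 98
Erikson has the highest total.

Erikson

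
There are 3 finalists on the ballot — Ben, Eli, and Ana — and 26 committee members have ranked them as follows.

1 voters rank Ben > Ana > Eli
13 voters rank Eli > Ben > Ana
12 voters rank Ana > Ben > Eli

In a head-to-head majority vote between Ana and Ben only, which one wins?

Ben

Ballots ranking Ana above Ben: 12.
Ballots ranking Ben above Ana: 1+13 = 14.
Ben wins the head-to-head, 14–12.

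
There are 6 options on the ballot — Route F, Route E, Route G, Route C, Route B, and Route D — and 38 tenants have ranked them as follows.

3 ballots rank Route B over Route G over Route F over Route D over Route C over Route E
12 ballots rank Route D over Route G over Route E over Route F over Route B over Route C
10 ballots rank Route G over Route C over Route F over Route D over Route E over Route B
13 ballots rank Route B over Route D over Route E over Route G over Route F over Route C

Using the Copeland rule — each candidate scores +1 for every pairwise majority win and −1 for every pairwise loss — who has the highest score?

Pairwise results:
  Route F vs Route E: Route E wins 25–13.
  Route F vs Route G: Route G wins 38–0.
  Route F vs Route C: Route F wins 28–10.
  Route F vs Route B: Route F wins 22–16.
  Route F vs Route D: Route D wins 25–13.
  Route E vs Route G: Route G wins 25–13.
  Route E vs Route C: Route E wins 25–13.
  Route E vs Route B: Route E wins 22–16.
  Route E vs Route D: Route D wins 38–0.
  Route G vs Route C: Route G wins 38–0.
  Route G vs Route B: Route G wins 22–16.
  Route G vs Route D: Route D wins 25–13.
  Route C vs Route B: Route B wins 28–10.
  Route C vs Route D: Route D wins 28–10.
  Route B vs Route D: Route D wins 22–16.
Copeland scores (wins − losses):
  Route F: 2 − 3 = -1
  Route E: 3 − 2 = 1
  Route G: 4 − 1 = 3
  Route C: 0 − 5 = -5
  Route B: 1 − 4 = -3
  Route D: 5 − 0 = 5
Route D has the best Copeland score.

Route D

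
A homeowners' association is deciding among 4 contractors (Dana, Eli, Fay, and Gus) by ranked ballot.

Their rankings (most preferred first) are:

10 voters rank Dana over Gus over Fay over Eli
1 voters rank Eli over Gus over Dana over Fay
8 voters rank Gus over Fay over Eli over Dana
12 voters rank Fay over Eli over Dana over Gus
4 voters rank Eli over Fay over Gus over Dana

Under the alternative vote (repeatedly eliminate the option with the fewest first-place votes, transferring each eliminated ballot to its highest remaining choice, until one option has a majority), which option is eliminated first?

Eli

Round 1: Fay 12, Dana 10, Gus 8, Eli 5. Eli has the fewest and is eliminated.
Round 2: Fay 16, Dana 10, Gus 9. Gus has the fewest and is eliminated.
Round 3: Fay 24, Dana 11. Fay has a majority.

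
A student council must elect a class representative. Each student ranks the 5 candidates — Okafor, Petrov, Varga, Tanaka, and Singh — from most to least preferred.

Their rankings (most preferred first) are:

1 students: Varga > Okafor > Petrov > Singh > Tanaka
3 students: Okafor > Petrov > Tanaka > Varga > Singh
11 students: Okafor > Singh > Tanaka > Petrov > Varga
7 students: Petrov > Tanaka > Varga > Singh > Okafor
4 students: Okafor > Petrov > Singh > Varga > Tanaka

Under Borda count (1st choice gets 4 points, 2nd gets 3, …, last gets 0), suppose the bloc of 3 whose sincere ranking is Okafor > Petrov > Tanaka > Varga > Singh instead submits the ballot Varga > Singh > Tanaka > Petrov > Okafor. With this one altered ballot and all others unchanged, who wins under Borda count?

Borda totals with the altered ballot: Okafor 63, Petrov 56, Varga 34, Tanaka 49, Singh 58.
The winner is unchanged: still Okafor.

Okafor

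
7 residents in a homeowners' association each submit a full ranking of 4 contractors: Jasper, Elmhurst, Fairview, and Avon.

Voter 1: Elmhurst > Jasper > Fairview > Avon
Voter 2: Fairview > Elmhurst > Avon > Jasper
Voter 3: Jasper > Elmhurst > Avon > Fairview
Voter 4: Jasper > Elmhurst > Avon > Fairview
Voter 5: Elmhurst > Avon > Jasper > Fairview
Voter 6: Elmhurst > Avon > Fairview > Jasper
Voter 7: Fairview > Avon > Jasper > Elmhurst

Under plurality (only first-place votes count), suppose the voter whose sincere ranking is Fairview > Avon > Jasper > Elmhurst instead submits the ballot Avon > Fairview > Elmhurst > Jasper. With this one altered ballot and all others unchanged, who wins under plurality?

Elmhurst

First-place totals with the altered ballot: Jasper 2, Elmhurst 3, Fairview 1, Avon 1.
The winner is unchanged: still Elmhurst.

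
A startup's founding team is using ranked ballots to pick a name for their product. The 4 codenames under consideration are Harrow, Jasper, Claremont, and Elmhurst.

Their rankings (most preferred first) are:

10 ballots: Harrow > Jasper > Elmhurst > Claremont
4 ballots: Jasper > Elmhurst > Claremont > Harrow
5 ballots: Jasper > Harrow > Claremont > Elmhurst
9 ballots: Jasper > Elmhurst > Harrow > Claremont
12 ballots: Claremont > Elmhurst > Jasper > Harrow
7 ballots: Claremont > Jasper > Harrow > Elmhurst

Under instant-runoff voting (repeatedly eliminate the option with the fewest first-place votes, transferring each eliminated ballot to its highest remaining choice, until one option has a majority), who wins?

Round 1: Claremont 19, Jasper 18, Harrow 10, Elmhurst 0. Elmhurst has the fewest and is eliminated.
Round 2: Claremont 19, Jasper 18, Harrow 10. Harrow has the fewest and is eliminated.
Round 3: Jasper 28, Claremont 19. Jasper has a majority.

Jasper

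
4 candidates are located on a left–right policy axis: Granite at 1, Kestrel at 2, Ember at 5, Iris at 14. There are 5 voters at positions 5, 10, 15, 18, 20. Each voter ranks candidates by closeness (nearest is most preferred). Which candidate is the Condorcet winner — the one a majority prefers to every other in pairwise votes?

With single-peaked preferences on a line, the Condorcet winner is the candidate closest to the median voter.
The median voter (position 15) is closest to Iris at 14.
Check: Iris vs Kestrel — voters closer to Iris: 4 of 5.

Iris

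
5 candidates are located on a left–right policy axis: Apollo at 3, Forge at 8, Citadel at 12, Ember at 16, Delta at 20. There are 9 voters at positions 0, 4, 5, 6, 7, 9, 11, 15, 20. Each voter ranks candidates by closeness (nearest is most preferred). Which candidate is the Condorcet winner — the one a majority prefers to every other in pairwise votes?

With single-peaked preferences on a line, the Condorcet winner is the candidate closest to the median voter.
The median voter (position 7) is closest to Forge at 8.
Check: Forge vs Ember — voters closer to Forge: 7 of 9.

Forge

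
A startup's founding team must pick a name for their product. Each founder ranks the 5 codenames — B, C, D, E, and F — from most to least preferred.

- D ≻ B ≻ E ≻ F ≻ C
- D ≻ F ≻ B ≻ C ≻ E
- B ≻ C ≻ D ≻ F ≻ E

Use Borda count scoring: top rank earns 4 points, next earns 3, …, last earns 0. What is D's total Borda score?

10

Borda scores:
  B: 3 + 2 + 4 = 9
  C: 0 + 1 + 3 = 4
  D: 4 + 4 + 2 = 10
  E: 2 + 0 + 0 = 2
  F: 1 + 3 + 1 = 5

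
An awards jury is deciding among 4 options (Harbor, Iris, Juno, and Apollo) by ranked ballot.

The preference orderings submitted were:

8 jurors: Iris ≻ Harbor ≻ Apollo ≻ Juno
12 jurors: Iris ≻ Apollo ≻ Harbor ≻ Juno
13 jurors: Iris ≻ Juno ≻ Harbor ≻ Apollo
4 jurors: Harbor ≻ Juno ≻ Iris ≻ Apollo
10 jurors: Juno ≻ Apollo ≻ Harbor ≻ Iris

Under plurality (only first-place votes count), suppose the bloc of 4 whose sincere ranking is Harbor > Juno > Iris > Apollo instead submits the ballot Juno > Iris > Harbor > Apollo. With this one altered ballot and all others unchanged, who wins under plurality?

First-place totals with the altered ballot: Harbor 0, Iris 33, Juno 14, Apollo 0.
The winner is unchanged: still Iris.

Iris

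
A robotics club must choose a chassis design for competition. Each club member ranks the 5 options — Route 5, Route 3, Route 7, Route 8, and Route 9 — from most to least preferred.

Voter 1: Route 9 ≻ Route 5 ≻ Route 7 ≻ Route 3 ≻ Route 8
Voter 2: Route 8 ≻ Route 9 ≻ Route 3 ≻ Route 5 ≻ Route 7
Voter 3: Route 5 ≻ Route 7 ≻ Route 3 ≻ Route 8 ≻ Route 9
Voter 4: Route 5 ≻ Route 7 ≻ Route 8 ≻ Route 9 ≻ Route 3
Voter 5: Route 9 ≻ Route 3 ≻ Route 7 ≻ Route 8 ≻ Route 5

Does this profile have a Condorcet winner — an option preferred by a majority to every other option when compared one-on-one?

Head-to-head results (5 voters total):
Route 5 vs Route 3: Route 5 wins 3–2.
Route 5 vs Route 7: Route 5 wins 4–1.
Route 5 vs Route 8: Route 5 wins 3–2.
Route 5 vs Route 9: Route 9 wins 3–2.
Route 3 vs Route 7: Route 7 wins 3–2.
Route 3 vs Route 8: Route 3 wins 3–2.
Route 3 vs Route 9: Route 9 wins 4–1.
Route 7 vs Route 8: Route 7 wins 4–1.
Route 7 vs Route 9: Route 9 wins 3–2.
Route 8 vs Route 9: Route 8 wins 3–2.
No candidate beats all others: Route 5 beats Route 8 beats Route 9 beats Route 5, a majority cycle.

No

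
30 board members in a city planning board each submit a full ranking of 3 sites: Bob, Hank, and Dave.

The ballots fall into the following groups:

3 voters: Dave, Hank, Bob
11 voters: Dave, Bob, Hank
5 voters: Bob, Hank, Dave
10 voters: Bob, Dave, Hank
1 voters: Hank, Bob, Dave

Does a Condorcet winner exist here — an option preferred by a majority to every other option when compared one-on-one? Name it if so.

Head-to-head results (30 voters total):
Bob vs Hank: Bob wins 26–4.
Bob vs Dave: Bob wins 16–14.
Hank vs Dave: Dave wins 24–6.
Bob beats each rival — Hank (26–4), Dave (16–14) — so Bob is the Condorcet winner.

Bob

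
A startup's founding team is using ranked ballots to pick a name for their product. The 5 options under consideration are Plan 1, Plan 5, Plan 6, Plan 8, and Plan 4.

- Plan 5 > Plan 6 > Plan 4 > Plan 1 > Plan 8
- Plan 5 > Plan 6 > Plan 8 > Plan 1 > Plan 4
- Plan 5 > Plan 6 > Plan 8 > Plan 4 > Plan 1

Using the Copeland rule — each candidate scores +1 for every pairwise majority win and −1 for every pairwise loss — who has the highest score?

Pairwise results:
  Plan 1 vs Plan 5: Plan 5 wins 3–0.
  Plan 1 vs Plan 6: Plan 6 wins 3–0.
  Plan 1 vs Plan 8: Plan 8 wins 2–1.
  Plan 1 vs Plan 4: Plan 4 wins 2–1.
  Plan 5 vs Plan 6: Plan 5 wins 3–0.
  Plan 5 vs Plan 8: Plan 5 wins 3–0.
  Plan 5 vs Plan 4: Plan 5 wins 3–0.
  Plan 6 vs Plan 8: Plan 6 wins 3–0.
  Plan 6 vs Plan 4: Plan 6 wins 3–0.
  Plan 8 vs Plan 4: Plan 8 wins 2–1.
Copeland scores (wins − losses):
  Plan 1: 0 − 4 = -4
  Plan 5: 4 − 0 = 4
  Plan 6: 3 − 1 = 2
  Plan 8: 2 − 2 = 0
  Plan 4: 1 − 3 = -2
Plan 5 has the best Copeland score.

Plan 5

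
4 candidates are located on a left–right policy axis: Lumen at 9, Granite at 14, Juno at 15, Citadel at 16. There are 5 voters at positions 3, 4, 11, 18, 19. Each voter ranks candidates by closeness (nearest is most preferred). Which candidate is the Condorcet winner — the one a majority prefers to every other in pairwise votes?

Lumen

With single-peaked preferences on a line, the Condorcet winner is the candidate closest to the median voter.
The median voter (position 11) is closest to Lumen at 9.
Check: Lumen vs Juno — voters closer to Lumen: 3 of 5.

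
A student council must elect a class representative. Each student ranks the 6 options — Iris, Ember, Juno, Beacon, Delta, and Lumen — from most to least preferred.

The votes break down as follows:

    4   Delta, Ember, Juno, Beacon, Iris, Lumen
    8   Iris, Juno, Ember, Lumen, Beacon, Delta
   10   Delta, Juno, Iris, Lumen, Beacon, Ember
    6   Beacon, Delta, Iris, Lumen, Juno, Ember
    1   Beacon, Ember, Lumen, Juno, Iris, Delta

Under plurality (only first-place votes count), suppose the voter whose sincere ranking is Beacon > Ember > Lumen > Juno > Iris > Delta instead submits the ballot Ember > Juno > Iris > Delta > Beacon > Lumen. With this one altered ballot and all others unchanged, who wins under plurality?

Delta

First-place totals with the altered ballot: Iris 8, Ember 1, Juno 0, Beacon 6, Delta 14, Lumen 0.
The winner is unchanged: still Delta.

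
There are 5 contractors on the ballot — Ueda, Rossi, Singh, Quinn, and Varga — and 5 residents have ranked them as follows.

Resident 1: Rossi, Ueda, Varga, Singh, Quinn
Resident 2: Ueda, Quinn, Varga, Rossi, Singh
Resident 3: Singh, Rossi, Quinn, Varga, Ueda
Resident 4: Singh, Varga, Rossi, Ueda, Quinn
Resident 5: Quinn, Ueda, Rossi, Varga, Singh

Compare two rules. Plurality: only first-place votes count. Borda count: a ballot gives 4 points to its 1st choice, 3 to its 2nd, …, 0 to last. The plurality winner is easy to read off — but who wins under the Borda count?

Rossi

Plurality first-place counts: Ueda 1, Rossi 1, Singh 2, Quinn 1, Varga 0 → Singh.
Borda totals: Ueda 11, Rossi 12, Singh 9, Quinn 9, Varga 9 → Rossi.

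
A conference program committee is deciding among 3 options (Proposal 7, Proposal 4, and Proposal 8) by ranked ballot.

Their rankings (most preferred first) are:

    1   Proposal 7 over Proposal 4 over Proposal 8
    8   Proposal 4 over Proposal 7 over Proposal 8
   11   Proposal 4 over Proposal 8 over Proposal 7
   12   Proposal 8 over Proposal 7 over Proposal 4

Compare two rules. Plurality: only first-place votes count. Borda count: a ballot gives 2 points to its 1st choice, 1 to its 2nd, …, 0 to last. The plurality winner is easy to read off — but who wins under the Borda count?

Proposal 4

Plurality first-place counts: Proposal 7 1, Proposal 4 19, Proposal 8 12 → Proposal 4.
Borda totals: Proposal 7 22, Proposal 4 39, Proposal 8 35 → Proposal 4.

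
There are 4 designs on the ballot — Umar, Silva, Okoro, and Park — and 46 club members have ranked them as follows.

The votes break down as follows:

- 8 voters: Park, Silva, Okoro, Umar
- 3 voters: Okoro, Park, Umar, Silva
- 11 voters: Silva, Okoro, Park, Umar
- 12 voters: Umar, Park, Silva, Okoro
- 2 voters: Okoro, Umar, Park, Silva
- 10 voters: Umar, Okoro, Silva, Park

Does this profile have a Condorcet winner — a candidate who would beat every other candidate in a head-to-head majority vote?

No

Head-to-head results (46 voters total):
Umar vs Silva: Umar wins 27–19.
Umar vs Okoro: Okoro wins 24–22.
Umar vs Park: Umar wins 24–22.
Silva vs Okoro: Silva wins 31–15.
Silva vs Park: Park wins 25–21.
Okoro vs Park: Okoro wins 26–20.
No candidate beats all others: Umar beats Silva beats Okoro beats Umar, a majority cycle.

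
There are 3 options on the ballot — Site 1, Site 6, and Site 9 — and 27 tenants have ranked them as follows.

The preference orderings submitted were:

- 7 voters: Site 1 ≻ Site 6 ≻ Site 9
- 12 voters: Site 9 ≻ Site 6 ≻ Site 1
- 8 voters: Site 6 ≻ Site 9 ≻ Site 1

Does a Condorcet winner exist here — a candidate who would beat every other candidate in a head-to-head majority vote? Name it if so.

Site 6

Head-to-head results (27 voters total):
Site 1 vs Site 6: Site 6 wins 20–7.
Site 1 vs Site 9: Site 9 wins 20–7.
Site 6 vs Site 9: Site 6 wins 15–12.
Site 6 beats each rival — Site 1 (20–7), Site 9 (15–12) — so Site 6 is the Condorcet winner.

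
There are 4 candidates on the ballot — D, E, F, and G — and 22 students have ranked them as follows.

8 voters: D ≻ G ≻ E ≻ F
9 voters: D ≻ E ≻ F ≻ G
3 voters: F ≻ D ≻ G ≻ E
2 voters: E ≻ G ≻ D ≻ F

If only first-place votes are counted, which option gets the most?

First-place vote totals:
  D: 17
  E: 2
  F: 3
  G: 0
D has the most first-place votes.

D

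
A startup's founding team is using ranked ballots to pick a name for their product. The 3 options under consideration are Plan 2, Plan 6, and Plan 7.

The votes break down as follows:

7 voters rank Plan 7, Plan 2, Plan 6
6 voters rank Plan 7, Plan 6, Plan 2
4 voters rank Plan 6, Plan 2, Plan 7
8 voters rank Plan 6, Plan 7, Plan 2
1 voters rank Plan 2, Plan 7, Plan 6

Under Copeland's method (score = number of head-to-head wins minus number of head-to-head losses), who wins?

Plan 7

Pairwise results:
  Plan 2 vs Plan 6: Plan 6 wins 18–8.
  Plan 2 vs Plan 7: Plan 7 wins 21–5.
  Plan 6 vs Plan 7: Plan 7 wins 14–12.
Copeland scores (wins − losses):
  Plan 2: 0 − 2 = -2
  Plan 6: 1 − 1 = 0
  Plan 7: 2 − 0 = 2
Plan 7 has the best Copeland score.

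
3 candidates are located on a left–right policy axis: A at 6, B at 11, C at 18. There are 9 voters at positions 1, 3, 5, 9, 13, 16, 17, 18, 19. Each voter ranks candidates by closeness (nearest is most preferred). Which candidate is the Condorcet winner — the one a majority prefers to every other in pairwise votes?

With single-peaked preferences on a line, the Condorcet winner is the candidate closest to the median voter.
The median voter (position 13) is closest to B at 11.
Check: B vs A — voters closer to B: 6 of 9.

B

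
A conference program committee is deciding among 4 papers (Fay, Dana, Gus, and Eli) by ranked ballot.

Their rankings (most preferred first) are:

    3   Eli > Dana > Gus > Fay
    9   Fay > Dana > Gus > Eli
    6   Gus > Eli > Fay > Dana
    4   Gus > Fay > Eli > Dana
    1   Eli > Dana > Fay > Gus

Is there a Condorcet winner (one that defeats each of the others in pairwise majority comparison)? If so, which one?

Head-to-head results (23 voters total):
Fay vs Dana: Fay wins 19–4.
Fay vs Gus: Gus wins 13–10.
Fay vs Eli: Fay wins 13–10.
Dana vs Gus: Dana wins 13–10.
Dana vs Eli: Eli wins 14–9.
Gus vs Eli: Gus wins 19–4.
No candidate beats all others: Fay beats Dana beats Gus beats Fay, a majority cycle.

None — there is no Condorcet winner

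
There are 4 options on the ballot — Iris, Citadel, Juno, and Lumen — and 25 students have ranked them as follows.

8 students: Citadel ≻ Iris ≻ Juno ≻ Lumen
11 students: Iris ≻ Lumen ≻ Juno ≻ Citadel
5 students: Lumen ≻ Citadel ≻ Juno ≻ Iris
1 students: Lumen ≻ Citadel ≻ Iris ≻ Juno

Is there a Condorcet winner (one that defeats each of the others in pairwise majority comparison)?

Head-to-head results (25 voters total):
Iris vs Citadel: Citadel wins 14–11.
Iris vs Juno: Iris wins 20–5.
Iris vs Lumen: Iris wins 19–6.
Citadel vs Juno: Citadel wins 14–11.
Citadel vs Lumen: Lumen wins 17–8.
Juno vs Lumen: Lumen wins 17–8.
No candidate beats all others: Iris beats Lumen beats Citadel beats Iris, a majority cycle.

No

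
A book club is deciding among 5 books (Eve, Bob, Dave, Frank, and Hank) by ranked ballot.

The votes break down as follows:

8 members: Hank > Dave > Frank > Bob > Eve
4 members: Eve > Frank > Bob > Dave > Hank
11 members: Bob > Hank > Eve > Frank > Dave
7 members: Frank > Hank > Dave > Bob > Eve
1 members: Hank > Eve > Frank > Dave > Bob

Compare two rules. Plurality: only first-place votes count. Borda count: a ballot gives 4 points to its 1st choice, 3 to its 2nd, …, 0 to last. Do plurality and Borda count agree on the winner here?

Plurality first-place counts: Eve 4, Bob 11, Dave 0, Frank 7, Hank 9 → Bob.
Borda totals: Eve 41, Bob 67, Dave 43, Frank 69, Hank 90 → Hank.
The two rules disagree: plurality picks Bob, Borda picks Hank.

No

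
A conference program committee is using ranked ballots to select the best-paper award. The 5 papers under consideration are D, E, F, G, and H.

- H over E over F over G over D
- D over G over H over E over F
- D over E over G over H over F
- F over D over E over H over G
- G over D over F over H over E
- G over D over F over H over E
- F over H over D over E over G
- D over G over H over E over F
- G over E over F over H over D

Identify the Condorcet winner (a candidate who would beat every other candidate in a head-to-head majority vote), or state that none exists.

Head-to-head results (9 voters total):
D vs E: D wins 7–2.
D vs F: D wins 5–4.
D vs G: D wins 5–4.
D vs H: D wins 6–3.
E vs F: E wins 5–4.
E vs G: G wins 5–4.
E vs H: H wins 6–3.
F vs G: G wins 6–3.
F vs H: F wins 5–4.
G vs H: G wins 6–3.
D beats each rival — E (7–2), F (5–4), G (5–4), H (6–3) — so D is the Condorcet winner.

D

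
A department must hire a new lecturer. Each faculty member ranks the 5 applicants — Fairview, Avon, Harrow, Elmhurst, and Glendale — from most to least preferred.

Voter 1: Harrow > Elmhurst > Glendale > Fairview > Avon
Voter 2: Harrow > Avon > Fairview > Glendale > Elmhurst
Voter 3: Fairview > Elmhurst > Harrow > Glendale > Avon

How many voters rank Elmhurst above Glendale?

2

Ballots ranking Elmhurst above Glendale: 2.
Ballots ranking Glendale above Elmhurst: 1.
So 2 of 3 voters prefer Elmhurst to Glendale.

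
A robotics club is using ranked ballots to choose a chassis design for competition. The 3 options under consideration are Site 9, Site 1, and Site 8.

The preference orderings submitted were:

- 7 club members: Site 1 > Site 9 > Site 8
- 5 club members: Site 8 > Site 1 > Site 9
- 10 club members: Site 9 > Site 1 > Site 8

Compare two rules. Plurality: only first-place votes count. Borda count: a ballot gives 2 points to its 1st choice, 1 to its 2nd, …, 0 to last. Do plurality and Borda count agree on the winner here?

No

Plurality first-place counts: Site 9 10, Site 1 7, Site 8 5 → Site 9.
Borda totals: Site 9 27, Site 1 29, Site 8 10 → Site 1.
The two rules disagree: plurality picks Site 9, Borda picks Site 1.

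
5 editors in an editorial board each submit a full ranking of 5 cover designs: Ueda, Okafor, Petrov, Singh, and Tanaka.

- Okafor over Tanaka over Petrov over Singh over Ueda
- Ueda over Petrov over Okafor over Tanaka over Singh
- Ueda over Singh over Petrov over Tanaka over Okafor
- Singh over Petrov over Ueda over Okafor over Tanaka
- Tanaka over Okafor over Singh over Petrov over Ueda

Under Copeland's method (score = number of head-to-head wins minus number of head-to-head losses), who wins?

Pairwise results:
  Ueda vs Okafor: Ueda wins 3–2.
  Ueda vs Petrov: Petrov wins 3–2.
  Ueda vs Singh: Singh wins 3–2.
  Ueda vs Tanaka: Ueda wins 3–2.
  Okafor vs Petrov: Petrov wins 3–2.
  Okafor vs Singh: Okafor wins 3–2.
  Okafor vs Tanaka: Okafor wins 3–2.
  Petrov vs Singh: Singh wins 3–2.
  Petrov vs Tanaka: Petrov wins 3–2.
  Singh vs Tanaka: Tanaka wins 3–2.
Copeland scores (wins − losses):
  Ueda: 2 − 2 = 0
  Okafor: 2 − 2 = 0
  Petrov: 3 − 1 = 2
  Singh: 2 − 2 = 0
  Tanaka: 1 − 3 = -2
Petrov has the best Copeland score.

Petrov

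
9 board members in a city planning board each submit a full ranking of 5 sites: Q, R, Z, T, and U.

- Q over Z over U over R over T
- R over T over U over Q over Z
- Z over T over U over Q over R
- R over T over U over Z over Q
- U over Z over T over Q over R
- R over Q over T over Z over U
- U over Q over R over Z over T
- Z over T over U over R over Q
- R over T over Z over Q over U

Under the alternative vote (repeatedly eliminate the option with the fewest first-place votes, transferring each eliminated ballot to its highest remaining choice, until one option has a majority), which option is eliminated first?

T

Round 1: R 4, Z 2, U 2, Q 1, T 0. T has the fewest and is eliminated.
Round 2: R 4, Z 2, U 2, Q 1. Q has the fewest and is eliminated.
Round 3: R 4, Z 3, U 2. U has the fewest and is eliminated.
Round 4: R 5, Z 4. R has a majority.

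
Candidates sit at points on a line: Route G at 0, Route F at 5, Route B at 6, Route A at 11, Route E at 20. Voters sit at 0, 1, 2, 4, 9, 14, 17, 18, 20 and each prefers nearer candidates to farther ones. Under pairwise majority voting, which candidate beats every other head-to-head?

Route A

With single-peaked preferences on a line, the Condorcet winner is the candidate closest to the median voter.
The median voter (position 9) is closest to Route A at 11.
Check: Route A vs Route G — voters closer to Route A: 5 of 9.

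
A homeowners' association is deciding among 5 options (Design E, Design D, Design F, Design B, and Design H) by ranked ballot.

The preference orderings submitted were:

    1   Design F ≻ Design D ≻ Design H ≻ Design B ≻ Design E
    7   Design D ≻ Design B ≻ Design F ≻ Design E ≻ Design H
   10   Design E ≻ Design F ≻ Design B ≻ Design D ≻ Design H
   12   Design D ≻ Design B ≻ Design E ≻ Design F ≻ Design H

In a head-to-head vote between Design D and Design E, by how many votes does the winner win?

10

Ballots ranking Design D above Design E: 1+7+12 = 20.
Ballots ranking Design E above Design D: 10.
Design D wins 20–10, a margin of 10.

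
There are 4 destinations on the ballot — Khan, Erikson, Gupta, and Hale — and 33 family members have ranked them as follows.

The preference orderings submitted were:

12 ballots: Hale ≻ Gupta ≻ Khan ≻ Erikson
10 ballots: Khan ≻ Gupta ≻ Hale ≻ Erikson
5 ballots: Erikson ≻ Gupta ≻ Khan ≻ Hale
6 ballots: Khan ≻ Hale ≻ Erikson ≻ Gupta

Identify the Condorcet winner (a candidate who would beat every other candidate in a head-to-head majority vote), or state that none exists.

Head-to-head results (33 voters total):
Khan vs Erikson: Khan wins 28–5.
Khan vs Gupta: Gupta wins 17–16.
Khan vs Hale: Khan wins 21–12.
Erikson vs Gupta: Gupta wins 22–11.
Erikson vs Hale: Hale wins 28–5.
Gupta vs Hale: Hale wins 18–15.
No candidate beats all others: Khan beats Hale beats Gupta beats Khan, a majority cycle.

None — there is no Condorcet winner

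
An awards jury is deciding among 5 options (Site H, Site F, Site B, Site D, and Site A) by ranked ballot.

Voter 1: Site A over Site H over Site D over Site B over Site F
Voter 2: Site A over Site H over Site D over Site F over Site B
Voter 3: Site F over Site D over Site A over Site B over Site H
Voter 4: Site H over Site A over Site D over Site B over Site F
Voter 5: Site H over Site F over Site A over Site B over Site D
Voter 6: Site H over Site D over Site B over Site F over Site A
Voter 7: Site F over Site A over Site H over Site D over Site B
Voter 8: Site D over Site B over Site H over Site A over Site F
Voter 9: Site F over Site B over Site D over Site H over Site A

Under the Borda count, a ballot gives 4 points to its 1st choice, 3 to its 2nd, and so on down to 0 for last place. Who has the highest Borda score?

Site H

Borda scores:
  Site H: 3 + 3 + 0 + 4 + 4 + 4 + 2 + 2 + 1 = 23
  Site F: 0 + 1 + 4 + 0 + 3 + 1 + 4 + 0 + 4 = 17
  Site B: 1 + 0 + 1 + 1 + 1 + 2 + 0 + 3 + 3 = 12
  Site D: 2 + 2 + 3 + 2 + 0 + 3 + 1 + 4 + 2 = 19
  Site A: 4 + 4 + 2 + 3 + 2 + 0 + 3 + 1 + 0 = 19
Site H has the highest total.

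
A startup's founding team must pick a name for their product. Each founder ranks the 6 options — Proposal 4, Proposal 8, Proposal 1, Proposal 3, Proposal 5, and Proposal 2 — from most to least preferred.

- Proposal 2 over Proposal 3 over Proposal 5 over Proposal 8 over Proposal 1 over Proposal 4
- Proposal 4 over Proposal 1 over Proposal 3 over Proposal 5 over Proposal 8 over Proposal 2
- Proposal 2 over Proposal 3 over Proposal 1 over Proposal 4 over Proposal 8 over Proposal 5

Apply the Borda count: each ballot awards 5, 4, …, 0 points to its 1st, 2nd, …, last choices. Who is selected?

Borda scores:
  Proposal 4: 0 + 5 + 2 = 7
  Proposal 8: 2 + 1 + 1 = 4
  Proposal 1: 1 + 4 + 3 = 8
  Proposal 3: 4 + 3 + 4 = 11
  Proposal 5: 3 + 2 + 0 = 5
  Proposal 2: 5 + 0 + 5 = 10
Proposal 3 has the highest total.

Proposal 3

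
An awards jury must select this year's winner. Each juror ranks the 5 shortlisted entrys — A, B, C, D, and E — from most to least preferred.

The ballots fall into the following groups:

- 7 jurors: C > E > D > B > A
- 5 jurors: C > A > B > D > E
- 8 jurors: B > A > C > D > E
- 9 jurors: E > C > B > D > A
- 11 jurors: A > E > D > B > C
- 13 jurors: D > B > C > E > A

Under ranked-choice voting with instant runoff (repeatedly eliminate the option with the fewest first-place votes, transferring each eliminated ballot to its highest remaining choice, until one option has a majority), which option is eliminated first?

Round 1: D 13, C 12, A 11, E 9, B 8. B has the fewest and is eliminated.
Round 2: A 19, D 13, C 12, E 9. E has the fewest and is eliminated.
Round 3: C 21, A 19, D 13. D has the fewest and is eliminated.
Round 4: C 34, A 19. C has a majority.

B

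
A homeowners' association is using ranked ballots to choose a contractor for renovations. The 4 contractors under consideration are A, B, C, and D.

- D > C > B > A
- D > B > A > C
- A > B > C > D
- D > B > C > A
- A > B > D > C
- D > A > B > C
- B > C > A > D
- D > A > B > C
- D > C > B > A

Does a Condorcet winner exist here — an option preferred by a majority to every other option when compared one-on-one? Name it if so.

Head-to-head results (9 voters total):
A vs B: B wins 5–4.
A vs C: A wins 5–4.
A vs D: D wins 6–3.
B vs C: B wins 7–2.
B vs D: D wins 6–3.
C vs D: D wins 7–2.
D beats each rival — A (6–3), B (6–3), C (7–2) — so D is the Condorcet winner.

D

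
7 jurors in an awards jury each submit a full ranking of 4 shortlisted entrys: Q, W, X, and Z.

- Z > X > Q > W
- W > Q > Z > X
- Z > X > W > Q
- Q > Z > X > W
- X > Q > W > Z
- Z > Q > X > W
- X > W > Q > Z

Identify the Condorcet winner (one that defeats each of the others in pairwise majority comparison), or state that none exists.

There is no Condorcet winner

Head-to-head results (7 voters total):
Q vs W: Q wins 4–3.
Q vs X: X wins 4–3.
Q vs Z: Q wins 4–3.
W vs X: X wins 6–1.
W vs Z: Z wins 4–3.
X vs Z: Z wins 5–2.
No candidate beats all others: Q beats Z beats X beats Q, a majority cycle.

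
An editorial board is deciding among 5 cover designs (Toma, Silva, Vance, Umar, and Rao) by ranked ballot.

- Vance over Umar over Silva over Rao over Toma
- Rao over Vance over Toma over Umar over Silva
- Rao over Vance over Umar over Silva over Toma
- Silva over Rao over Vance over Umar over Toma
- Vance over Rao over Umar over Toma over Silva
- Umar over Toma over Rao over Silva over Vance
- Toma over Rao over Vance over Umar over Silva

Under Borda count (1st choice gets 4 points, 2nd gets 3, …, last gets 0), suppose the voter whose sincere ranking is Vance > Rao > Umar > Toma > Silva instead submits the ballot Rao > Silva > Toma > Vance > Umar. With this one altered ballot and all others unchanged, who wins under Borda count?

Borda totals with the altered ballot: Toma 11, Silva 11, Vance 15, Umar 12, Rao 21.
The winner is unchanged: still Rao.

Rao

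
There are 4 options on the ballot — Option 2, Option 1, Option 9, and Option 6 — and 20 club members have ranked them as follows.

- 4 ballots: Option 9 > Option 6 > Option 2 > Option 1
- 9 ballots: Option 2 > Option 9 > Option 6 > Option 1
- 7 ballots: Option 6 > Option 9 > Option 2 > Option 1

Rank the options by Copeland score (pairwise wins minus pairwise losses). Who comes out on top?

Option 9

Pairwise results:
  Option 2 vs Option 1: Option 2 wins 20–0.
  Option 2 vs Option 9: Option 9 wins 11–9.
  Option 2 vs Option 6: Option 6 wins 11–9.
  Option 1 vs Option 9: Option 9 wins 20–0.
  Option 1 vs Option 6: Option 6 wins 20–0.
  Option 9 vs Option 6: Option 9 wins 13–7.
Copeland scores (wins − losses):
  Option 2: 1 − 2 = -1
  Option 1: 0 − 3 = -3
  Option 9: 3 − 0 = 3
  Option 6: 2 − 1 = 1
Option 9 has the best Copeland score.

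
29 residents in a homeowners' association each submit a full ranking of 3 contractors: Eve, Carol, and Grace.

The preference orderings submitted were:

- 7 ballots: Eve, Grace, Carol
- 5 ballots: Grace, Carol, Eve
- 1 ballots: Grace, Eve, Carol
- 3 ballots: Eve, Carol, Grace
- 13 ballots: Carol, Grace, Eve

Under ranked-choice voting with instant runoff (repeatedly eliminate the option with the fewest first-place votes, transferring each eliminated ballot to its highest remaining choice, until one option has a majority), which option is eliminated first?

Round 1: Carol 13, Eve 10, Grace 6. Grace has the fewest and is eliminated.
Round 2: Carol 18, Eve 11. Carol has a majority.

Grace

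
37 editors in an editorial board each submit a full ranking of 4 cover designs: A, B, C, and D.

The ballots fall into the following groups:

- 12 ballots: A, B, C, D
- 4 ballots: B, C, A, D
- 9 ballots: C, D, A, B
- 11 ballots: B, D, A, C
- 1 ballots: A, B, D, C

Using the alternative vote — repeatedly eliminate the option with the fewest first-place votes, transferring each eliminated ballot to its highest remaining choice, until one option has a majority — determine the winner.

Round 1: B 15, A 13, C 9, D 0. D has the fewest and is eliminated.
Round 2: B 15, A 13, C 9. C has the fewest and is eliminated.
Round 3: A 22, B 15. A has a majority.

A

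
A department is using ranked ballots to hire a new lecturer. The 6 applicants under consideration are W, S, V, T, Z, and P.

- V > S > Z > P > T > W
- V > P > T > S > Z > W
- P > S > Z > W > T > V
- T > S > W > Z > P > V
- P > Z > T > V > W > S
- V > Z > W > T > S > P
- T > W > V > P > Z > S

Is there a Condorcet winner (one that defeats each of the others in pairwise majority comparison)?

No

Head-to-head results (7 voters total):
W vs S: S wins 4–3.
W vs V: V wins 4–3.
W vs T: T wins 5–2.
W vs Z: Z wins 5–2.
W vs P: P wins 4–3.
S vs V: V wins 5–2.
S vs T: T wins 5–2.
S vs Z: S wins 4–3.
S vs P: P wins 4–3.
V vs T: T wins 4–3.
V vs Z: V wins 4–3.
V vs P: V wins 4–3.
T vs Z: Z wins 4–3.
T vs P: P wins 4–3.
Z vs P: P wins 4–3.
No candidate beats all others: S beats Z beats T beats S, a majority cycle.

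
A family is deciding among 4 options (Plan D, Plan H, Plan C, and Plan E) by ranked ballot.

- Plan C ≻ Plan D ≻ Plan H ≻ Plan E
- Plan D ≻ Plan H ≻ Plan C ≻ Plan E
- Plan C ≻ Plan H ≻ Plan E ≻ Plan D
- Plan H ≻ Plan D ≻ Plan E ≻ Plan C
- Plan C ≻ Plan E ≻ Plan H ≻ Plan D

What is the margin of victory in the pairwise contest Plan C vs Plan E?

Ballots ranking Plan C above Plan E: 4.
Ballots ranking Plan E above Plan C: 1.
Plan C wins 4–1, a margin of 3.

3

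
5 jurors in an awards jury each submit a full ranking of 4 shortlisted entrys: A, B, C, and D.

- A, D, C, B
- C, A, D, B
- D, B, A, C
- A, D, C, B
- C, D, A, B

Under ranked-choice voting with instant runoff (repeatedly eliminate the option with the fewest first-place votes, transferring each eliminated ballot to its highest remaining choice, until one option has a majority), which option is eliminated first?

B

Round 1: A 2, C 2, D 1, B 0. B has the fewest and is eliminated.
Round 2: A 2, C 2, D 1. D has the fewest and is eliminated.
Round 3: A 3, C 2. A has a majority.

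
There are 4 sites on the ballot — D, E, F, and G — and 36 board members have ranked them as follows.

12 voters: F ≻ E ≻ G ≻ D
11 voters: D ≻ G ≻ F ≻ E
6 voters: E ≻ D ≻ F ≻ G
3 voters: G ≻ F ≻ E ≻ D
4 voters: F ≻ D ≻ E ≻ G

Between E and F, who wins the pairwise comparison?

Ballots ranking E above F: 6.
Ballots ranking F above E: 12+11+3+4 = 30.
F wins the head-to-head, 30–6.

F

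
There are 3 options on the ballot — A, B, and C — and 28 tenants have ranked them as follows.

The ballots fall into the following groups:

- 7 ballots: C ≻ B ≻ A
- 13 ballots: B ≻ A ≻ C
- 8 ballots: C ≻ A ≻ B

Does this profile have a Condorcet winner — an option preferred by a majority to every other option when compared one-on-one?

Yes

Head-to-head results (28 voters total):
A vs B: B wins 20–8.
A vs C: C wins 15–13.
B vs C: C wins 15–13.
C beats each rival — A (15–13), B (15–13) — so C is the Condorcet winner.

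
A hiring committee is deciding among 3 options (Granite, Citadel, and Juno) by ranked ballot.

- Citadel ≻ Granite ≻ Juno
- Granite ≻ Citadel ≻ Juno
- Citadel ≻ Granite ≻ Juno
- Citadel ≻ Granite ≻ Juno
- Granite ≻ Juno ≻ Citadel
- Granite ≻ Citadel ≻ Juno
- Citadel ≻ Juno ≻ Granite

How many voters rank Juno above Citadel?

1

Ballots ranking Juno above Citadel: 1.
Ballots ranking Citadel above Juno: 6.
So 1 of 7 voters prefer Juno to Citadel.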